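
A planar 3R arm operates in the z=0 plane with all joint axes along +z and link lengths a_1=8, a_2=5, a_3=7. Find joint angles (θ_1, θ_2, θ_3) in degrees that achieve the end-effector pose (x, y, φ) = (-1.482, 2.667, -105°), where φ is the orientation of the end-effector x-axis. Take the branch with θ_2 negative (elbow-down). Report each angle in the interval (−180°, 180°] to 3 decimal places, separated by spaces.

wrist centre = target − a_3·(cos φ, sin φ) = (0.3297, 9.4285)
cos θ_2 = (89.0050−8²−5²)/(2·8·5) = 0.0001; θ_2 = -89.9964° (elbow-down)
β = atan2(9.4285,0.3297) = 87.9971°; ψ = atan2(-5.0000,8.0003) = -32.0044°
θ_1 = β − ψ = 120.0014°
θ_3 = φ − θ_1 − θ_2 = -135.0050° (wrapped to (-180°,180°])

120.001 -89.996 -135.005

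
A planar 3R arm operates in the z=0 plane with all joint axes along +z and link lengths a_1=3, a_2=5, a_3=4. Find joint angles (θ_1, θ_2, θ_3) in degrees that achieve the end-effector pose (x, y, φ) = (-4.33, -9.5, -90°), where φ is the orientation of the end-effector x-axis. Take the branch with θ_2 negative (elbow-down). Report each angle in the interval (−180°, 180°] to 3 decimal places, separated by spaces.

-89.998 -60.002 60.000

wrist centre = target − a_3·(cos φ, sin φ) = (-4.3300, -5.5000)
cos θ_2 = (48.9989−3²−5²)/(2·3·5) = 0.5000; θ_2 = -60.0024° (elbow-down)
β = atan2(-5.5000,-4.3300) = -128.2124°; ψ = atan2(-4.3302,5.4998) = -38.2148°
θ_1 = β − ψ = -89.9976°
θ_3 = φ − θ_1 − θ_2 = 60.0000° (wrapped to (-180°,180°])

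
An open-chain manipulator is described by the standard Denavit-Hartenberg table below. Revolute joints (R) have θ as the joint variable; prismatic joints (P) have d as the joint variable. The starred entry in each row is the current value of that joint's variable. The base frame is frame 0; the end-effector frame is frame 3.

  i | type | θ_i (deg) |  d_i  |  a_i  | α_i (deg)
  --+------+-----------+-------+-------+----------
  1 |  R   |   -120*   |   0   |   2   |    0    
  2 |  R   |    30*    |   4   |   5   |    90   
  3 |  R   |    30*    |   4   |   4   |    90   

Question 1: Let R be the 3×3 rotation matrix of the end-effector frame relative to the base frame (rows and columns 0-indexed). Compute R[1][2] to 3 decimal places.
End-effector z-axis (col 2 of R) = (-0.0000,-0.5000,-0.8660)
R[1][2] = -0.5000

-0.500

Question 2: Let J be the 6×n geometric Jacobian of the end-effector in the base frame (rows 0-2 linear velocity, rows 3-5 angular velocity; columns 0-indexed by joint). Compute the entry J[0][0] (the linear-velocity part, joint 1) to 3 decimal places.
10.196

axis z_0 = ẑ; lever o_n−o_0 = (-5.0000,-10.1962,6.0000)
cross product → J_v[:, 0] = (10.1962,-5.0000,0.0000)
J_ω[:, 0] = z_0
entry J[0][0] = 10.1962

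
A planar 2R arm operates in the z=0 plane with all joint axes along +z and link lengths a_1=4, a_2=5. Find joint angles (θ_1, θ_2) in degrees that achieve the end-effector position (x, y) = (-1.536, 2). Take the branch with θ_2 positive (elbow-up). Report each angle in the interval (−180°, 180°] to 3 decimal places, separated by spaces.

30.003 149.999

cos θ_2 = (6.3593−4²−5²)/(2·4·5) = -0.8660; θ_2 = 149.9991° (elbow-up)
β = atan2(2.0000,-1.5360) = 127.5243°; ψ = atan2(2.5001,-0.3301) = 97.5214°
θ_1 = β − ψ = 30.0029°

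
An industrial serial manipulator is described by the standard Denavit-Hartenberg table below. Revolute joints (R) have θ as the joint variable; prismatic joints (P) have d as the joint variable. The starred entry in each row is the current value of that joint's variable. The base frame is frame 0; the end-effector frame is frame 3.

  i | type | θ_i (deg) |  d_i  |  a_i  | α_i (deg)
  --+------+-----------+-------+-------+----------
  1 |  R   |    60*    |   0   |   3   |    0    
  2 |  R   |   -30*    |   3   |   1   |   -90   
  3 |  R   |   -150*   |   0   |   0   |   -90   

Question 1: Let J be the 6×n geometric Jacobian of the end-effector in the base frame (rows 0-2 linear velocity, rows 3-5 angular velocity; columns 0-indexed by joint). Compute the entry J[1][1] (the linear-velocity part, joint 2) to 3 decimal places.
axis z_1 = (0.0000,0.0000,1.0000); lever o_n−o_1 = (0.8660,0.5000,3.0000)
cross product → J_v[:, 1] = (-0.5000,0.8660,0.0000)
J_ω[:, 1] = z_1
entry J[1][1] = 0.8660

0.866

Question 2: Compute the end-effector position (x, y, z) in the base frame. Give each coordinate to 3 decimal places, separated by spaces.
after link 1: o_1 = (1.5000, 2.5981, 0.0000)
after link 2: o_2 = (2.3660, 3.0981, 3.0000)
after link 3: o_3 = (2.3660, 3.0981, 3.0000)

2.366 3.098 3.000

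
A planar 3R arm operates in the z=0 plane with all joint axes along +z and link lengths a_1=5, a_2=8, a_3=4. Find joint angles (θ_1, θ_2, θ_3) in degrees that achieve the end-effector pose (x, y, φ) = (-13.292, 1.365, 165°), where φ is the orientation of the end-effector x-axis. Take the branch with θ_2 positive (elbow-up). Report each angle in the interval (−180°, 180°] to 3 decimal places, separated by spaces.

120.003 89.999 -45.002

wrist centre = target − a_3·(cos φ, sin φ) = (-9.4283, 0.3297)
cos θ_2 = (89.0015−5²−8²)/(2·5·8) = 0.0000; θ_2 = 89.9989° (elbow-up)
β = atan2(0.3297,-9.4283) = 177.9971°; ψ = atan2(8.0000,5.0001) = 57.9938°
θ_1 = β − ψ = 120.0032°
θ_3 = φ − θ_1 − θ_2 = -45.0022° (wrapped to (-180°,180°])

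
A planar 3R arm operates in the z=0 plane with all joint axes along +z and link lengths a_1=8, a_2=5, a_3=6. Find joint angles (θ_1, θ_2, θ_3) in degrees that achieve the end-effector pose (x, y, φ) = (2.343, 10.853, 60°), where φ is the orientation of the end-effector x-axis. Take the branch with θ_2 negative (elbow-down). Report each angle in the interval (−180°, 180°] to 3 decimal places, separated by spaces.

wrist centre = target − a_3·(cos φ, sin φ) = (-0.6570, 5.6568)
cos θ_2 = (32.4316−8²−5²)/(2·8·5) = -0.7071; θ_2 = -134.9999° (elbow-down)
β = atan2(5.6568,-0.6570) = 96.6248°; ψ = atan2(-3.5355,4.4645) = -38.3767°
θ_1 = β − ψ = 135.0015°
θ_3 = φ − θ_1 − θ_2 = 59.9984° (wrapped to (-180°,180°])

135.001 -135.000 59.998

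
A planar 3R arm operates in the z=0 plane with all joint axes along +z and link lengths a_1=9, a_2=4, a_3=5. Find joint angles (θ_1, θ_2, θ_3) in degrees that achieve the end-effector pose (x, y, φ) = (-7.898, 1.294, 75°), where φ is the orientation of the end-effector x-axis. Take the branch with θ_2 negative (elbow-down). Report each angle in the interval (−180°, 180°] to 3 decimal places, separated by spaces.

wrist centre = target − a_3·(cos φ, sin φ) = (-9.1921, -3.5356)
cos θ_2 = (96.9953−9²−4²)/(2·9·4) = -0.0001; θ_2 = -90.0037° (elbow-down)
β = atan2(-3.5356,-9.1921) = -158.9614°; ψ = atan2(-4.0000,8.9997) = -23.9631°
θ_1 = β − ψ = -134.9983°
θ_3 = φ − θ_1 − θ_2 = -59.9980° (wrapped to (-180°,180°])

-134.998 -90.004 -59.998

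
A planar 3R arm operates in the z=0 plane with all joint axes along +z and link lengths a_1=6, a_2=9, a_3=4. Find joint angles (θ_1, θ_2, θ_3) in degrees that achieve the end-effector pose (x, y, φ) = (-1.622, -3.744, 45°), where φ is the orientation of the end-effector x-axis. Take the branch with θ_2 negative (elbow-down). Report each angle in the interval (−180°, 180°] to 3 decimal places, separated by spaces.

-44.998 -119.998 -150.004

wrist centre = target − a_3·(cos φ, sin φ) = (-4.4504, -6.5724)
cos θ_2 = (63.0031−6²−9²)/(2·6·9) = -0.5000; θ_2 = -119.9981° (elbow-down)
β = atan2(-6.5724,-4.4504) = -124.1033°; ψ = atan2(-7.7944,1.5003) = -79.1050°
θ_1 = β − ψ = -44.9984°
θ_3 = φ − θ_1 − θ_2 = -150.0035° (wrapped to (-180°,180°])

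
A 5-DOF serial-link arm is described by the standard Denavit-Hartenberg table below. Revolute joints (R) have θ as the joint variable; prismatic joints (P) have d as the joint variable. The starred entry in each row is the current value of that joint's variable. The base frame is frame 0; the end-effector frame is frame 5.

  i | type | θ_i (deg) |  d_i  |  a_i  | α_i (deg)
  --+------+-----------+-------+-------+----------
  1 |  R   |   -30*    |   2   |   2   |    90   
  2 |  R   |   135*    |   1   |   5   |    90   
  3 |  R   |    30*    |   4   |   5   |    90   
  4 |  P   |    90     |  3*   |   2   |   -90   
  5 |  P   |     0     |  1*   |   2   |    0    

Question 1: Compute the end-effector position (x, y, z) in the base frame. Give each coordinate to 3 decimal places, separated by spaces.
0.328 -0.654 14.703

after link 1: o_1 = (1.7321, -1.0000, 2.0000)
after link 2: o_2 = (-1.8298, -0.0983, 5.5355)
after link 3: o_3 = (-3.2820, -2.1466, 11.4258)
after link 4: o_4 = (-1.6767, -0.0734, 13.9007)
after link 5: o_5 = (0.3283, -0.6537, 14.7025)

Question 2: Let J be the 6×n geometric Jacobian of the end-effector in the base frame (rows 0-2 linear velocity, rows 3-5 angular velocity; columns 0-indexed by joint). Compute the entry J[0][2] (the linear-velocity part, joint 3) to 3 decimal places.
-2.848

axis z_2 = (0.6124,-0.3536,0.7071); lever o_n−o_2 = (2.1581,-0.5554,9.1670)
cross product → J_v[:, 2] = (-2.8483,-4.0876,0.4229)
J_ω[:, 2] = z_2
entry J[0][2] = -2.8483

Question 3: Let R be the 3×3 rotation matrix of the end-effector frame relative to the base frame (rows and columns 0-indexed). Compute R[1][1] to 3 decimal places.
-0.927

End-effector y-axis (col 1 of R) = (-0.1268,-0.9268,-0.3536)
R[1][1] = -0.9268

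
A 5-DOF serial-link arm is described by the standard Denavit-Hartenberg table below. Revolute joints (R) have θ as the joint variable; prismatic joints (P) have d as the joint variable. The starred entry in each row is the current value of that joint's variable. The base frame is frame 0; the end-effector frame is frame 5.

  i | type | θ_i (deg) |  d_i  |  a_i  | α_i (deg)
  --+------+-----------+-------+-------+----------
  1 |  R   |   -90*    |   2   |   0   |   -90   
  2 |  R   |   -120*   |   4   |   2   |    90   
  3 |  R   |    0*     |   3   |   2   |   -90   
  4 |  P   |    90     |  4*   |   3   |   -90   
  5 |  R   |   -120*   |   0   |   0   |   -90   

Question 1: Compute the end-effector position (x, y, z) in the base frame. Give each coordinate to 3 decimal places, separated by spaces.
after link 1: o_1 = (0.0000, 0.0000, 2.0000)
after link 2: o_2 = (4.0000, 1.0000, 3.7321)
after link 3: o_3 = (4.0000, 4.5981, 3.9641)
after link 4: o_4 = (8.0000, 2.0000, 5.4641)
after link 5: o_5 = (8.0000, 2.0000, 5.4641)

8.000 2.000 5.464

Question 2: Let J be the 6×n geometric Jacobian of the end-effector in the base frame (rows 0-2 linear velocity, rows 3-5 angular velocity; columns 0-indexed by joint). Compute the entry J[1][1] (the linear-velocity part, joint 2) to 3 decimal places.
axis z_1 = (1.0000,0.0000,0.0000); lever o_n−o_1 = (8.0000,2.0000,3.4641)
cross product → J_v[:, 1] = (0.0000,-3.4641,2.0000)
J_ω[:, 1] = z_1
entry J[1][1] = -3.4641

-3.464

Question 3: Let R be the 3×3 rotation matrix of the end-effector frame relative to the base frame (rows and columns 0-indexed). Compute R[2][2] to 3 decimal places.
End-effector z-axis (col 2 of R) = (0.5000,-0.7500,0.4330)
R[2][2] = 0.4330

0.433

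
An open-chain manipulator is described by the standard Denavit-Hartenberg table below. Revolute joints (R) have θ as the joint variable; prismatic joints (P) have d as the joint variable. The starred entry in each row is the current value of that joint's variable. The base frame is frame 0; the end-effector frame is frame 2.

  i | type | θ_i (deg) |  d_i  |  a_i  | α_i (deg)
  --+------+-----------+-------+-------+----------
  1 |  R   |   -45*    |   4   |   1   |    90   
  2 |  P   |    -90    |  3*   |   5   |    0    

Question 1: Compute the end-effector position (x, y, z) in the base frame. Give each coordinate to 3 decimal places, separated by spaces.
after link 1: o_1 = (0.7071, -0.7071, 4.0000)
after link 2: o_2 = (-1.4142, -2.8284, -1.0000)

-1.414 -2.828 -1.000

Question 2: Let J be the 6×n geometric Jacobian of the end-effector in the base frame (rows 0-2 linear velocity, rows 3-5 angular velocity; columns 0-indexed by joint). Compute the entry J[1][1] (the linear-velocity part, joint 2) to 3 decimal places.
-0.707

prismatic axis z_1 = (-0.7071,-0.7071,0.0000)
J_v[:, 1] = z_1; J_ω[:, 1] = (0,0,0)
entry J[1][1] = -0.7071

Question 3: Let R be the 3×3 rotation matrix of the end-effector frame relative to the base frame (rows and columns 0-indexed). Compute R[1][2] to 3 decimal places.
-0.707

End-effector z-axis (col 2 of R) = (-0.7071,-0.7071,0.0000)
R[1][2] = -0.7071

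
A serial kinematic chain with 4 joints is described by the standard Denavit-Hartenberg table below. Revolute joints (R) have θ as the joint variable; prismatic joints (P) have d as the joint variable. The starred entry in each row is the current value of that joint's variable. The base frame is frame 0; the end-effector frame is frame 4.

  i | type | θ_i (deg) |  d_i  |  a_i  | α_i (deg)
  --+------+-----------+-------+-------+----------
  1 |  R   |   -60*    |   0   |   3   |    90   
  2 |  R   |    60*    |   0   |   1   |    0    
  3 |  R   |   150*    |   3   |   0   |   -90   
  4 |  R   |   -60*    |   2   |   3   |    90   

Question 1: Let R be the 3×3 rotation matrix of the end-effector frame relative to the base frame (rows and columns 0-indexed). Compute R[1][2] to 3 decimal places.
-0.900

End-effector z-axis (col 2 of R) = (-0.0580,-0.8995,0.4330)
R[1][2] = -0.8995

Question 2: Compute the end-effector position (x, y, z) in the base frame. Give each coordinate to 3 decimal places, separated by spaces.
-3.248 -5.571 -1.616

after link 1: o_1 = (1.5000, -2.5981, 0.0000)
after link 2: o_2 = (1.7500, -3.0311, 0.8660)
after link 3: o_3 = (-0.8481, -4.5311, 0.8660)
after link 4: o_4 = (-3.2476, -5.5712, -1.6160)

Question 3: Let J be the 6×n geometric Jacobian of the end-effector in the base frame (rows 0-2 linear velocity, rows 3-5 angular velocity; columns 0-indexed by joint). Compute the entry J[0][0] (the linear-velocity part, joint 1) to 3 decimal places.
5.571

axis z_0 = ẑ; lever o_n−o_0 = (-3.2476,-5.5712,-1.6160)
cross product → J_v[:, 0] = (5.5712,-3.2476,0.0000)
J_ω[:, 0] = z_0
entry J[0][0] = 5.5712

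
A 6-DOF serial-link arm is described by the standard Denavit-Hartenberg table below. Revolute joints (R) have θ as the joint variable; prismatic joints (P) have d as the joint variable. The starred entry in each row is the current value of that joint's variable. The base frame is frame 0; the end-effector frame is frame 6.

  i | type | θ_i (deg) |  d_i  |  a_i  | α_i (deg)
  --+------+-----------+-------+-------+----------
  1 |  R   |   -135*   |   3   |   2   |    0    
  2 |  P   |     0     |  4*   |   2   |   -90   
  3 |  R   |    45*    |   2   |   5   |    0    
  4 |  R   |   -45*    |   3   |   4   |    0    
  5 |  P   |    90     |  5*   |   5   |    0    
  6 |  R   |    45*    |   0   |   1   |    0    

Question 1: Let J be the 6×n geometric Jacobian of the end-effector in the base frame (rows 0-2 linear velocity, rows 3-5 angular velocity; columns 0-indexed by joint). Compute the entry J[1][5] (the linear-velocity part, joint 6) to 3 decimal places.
axis z_5 = (0.7071,-0.7071,0.0000); lever o_n−o_5 = (0.5000,0.5000,-0.7071)
cross product → J_v[:, 5] = (0.5000,0.5000,0.7071)
J_ω[:, 5] = z_5
entry J[1][5] = 0.5000

0.500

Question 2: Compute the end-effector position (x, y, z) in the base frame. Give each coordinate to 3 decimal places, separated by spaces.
after link 1: o_1 = (-1.4142, -1.4142, 3.0000)
after link 2: o_2 = (-2.8284, -2.8284, 7.0000)
after link 3: o_3 = (-3.9142, -6.7426, 3.4645)
after link 4: o_4 = (-4.6213, -11.6924, 3.4645)
after link 5: o_5 = (-1.0858, -15.2279, -1.5355)
after link 6: o_6 = (-0.5858, -14.7279, -2.2426)

-0.586 -14.728 -2.243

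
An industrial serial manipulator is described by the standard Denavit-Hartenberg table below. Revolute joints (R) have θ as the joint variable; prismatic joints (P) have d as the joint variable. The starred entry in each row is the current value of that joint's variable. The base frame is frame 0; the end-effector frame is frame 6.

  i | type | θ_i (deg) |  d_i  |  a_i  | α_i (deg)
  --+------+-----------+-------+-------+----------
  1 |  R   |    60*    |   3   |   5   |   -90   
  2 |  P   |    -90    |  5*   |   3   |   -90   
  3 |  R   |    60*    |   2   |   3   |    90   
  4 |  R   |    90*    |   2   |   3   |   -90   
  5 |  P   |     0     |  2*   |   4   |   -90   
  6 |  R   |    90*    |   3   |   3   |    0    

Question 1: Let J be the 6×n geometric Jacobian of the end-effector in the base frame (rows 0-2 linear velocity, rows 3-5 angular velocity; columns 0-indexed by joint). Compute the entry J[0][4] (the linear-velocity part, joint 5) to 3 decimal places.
-0.750

prismatic axis z_4 = (-0.7500,0.4330,-0.5000)
J_v[:, 4] = z_4; J_ω[:, 4] = (0,0,0)
entry J[0][4] = -0.7500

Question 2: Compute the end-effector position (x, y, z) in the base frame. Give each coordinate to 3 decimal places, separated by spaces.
after link 1: o_1 = (2.5000, 4.3301, 3.0000)
after link 2: o_2 = (-1.8301, 6.8301, 6.0000)
after link 3: o_3 = (1.4199, 7.2631, 7.5000)
after link 4: o_4 = (2.0538, 10.3612, 9.2321)
after link 5: o_5 = (2.5538, 14.6913, 8.2321)
after link 6: o_6 = (6.1029, 12.6423, 7.1340)

6.103 12.642 7.134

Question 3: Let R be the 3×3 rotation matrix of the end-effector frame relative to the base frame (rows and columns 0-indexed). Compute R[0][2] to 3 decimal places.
0.433

End-effector z-axis (col 2 of R) = (0.4330,-0.2500,-0.8660)
R[0][2] = 0.4330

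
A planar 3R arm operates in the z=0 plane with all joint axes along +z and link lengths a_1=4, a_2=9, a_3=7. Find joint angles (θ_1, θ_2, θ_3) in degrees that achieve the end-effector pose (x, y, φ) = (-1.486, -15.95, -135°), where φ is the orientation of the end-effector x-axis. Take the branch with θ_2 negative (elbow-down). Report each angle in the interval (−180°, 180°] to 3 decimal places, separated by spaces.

wrist centre = target − a_3·(cos φ, sin φ) = (3.4637, -11.0003)
cos θ_2 = (133.0031−4²−9²)/(2·4·9) = 0.5000; θ_2 = -59.9971° (elbow-down)
β = atan2(-11.0003,3.4637) = -72.5219°; ψ = atan2(-7.7940,8.5004) = -42.5177°
θ_1 = β − ψ = -30.0042°
θ_3 = φ − θ_1 − θ_2 = -44.9987° (wrapped to (-180°,180°])

-30.004 -59.997 -44.999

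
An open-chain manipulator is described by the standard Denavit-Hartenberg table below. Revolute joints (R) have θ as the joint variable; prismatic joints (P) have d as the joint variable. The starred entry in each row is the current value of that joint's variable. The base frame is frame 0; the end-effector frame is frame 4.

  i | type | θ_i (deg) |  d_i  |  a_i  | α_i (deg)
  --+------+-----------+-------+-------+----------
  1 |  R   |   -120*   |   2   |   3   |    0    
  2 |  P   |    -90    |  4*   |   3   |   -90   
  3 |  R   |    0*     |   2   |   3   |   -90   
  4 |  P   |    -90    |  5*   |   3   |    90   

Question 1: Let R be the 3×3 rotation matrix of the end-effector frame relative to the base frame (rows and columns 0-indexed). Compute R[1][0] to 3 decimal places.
-0.866

End-effector x-axis (col 0 of R) = (-0.5000,-0.8660,0.0000)
R[1][0] = -0.8660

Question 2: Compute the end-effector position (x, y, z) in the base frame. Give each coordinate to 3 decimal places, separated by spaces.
after link 1: o_1 = (-1.5000, -2.5981, 2.0000)
after link 2: o_2 = (-4.0981, -1.0981, 6.0000)
after link 3: o_3 = (-7.6962, -1.3301, 6.0000)
after link 4: o_4 = (-9.1962, -3.9282, 1.0000)

-9.196 -3.928 1.000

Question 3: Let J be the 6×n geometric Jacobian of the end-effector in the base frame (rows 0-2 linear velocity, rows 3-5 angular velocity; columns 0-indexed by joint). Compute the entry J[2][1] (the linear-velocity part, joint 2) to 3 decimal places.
prismatic axis z_1 = (0.0000,0.0000,1.0000)
J_v[:, 1] = z_1; J_ω[:, 1] = (0,0,0)
entry J[2][1] = 1.0000

1.000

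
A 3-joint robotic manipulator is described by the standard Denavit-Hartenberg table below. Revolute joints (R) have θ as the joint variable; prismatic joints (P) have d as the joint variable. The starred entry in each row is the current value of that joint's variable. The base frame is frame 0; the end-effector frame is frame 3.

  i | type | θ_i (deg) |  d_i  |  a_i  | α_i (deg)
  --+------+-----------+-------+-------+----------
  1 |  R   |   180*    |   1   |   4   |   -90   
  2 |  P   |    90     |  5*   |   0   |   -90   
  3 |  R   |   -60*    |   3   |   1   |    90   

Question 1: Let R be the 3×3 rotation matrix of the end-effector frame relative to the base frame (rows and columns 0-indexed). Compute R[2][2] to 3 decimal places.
0.866

End-effector z-axis (col 2 of R) = (0.0000,-0.5000,0.8660)
R[2][2] = 0.8660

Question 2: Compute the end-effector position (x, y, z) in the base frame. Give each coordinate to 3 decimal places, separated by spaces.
after link 1: o_1 = (-4.0000, 0.0000, 1.0000)
after link 2: o_2 = (-4.0000, -5.0000, 1.0000)
after link 3: o_3 = (-1.0000, -5.8660, 0.5000)

-1.000 -5.866 0.500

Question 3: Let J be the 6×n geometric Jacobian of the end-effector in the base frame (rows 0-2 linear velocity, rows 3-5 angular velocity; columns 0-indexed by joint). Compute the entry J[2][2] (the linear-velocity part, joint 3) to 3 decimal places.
-0.866

axis z_2 = (1.0000,-0.0000,-0.0000); lever o_n−o_2 = (3.0000,-0.8660,-0.5000)
cross product → J_v[:, 2] = (0.0000,0.5000,-0.8660)
J_ω[:, 2] = z_2
entry J[2][2] = -0.8660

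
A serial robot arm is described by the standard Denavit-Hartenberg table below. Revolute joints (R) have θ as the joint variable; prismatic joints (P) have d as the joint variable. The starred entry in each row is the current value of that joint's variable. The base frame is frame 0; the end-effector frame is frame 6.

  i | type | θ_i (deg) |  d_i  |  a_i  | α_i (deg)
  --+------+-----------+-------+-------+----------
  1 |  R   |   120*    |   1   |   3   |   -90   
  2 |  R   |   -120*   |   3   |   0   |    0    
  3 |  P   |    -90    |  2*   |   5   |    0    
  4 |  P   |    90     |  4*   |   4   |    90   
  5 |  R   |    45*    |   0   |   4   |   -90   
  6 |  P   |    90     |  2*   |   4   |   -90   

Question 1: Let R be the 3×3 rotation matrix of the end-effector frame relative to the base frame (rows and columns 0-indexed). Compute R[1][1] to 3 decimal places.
0.047

End-effector y-axis (col 1 of R) = (0.7891,0.0474,0.6124)
R[1][1] = 0.0474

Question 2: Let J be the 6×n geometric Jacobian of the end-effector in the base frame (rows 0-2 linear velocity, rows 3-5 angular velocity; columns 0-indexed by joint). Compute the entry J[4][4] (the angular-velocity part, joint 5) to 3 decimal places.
-0.750

axis z_4 = (0.4330,-0.7500,-0.5000); lever o_n−o_4 = (-5.0527,0.2663,3.2247)
cross product → J_v[:, 4] = (-2.2854,1.1300,-3.6742)
J_ω[:, 4] = z_4
entry J[4][4] = -0.7500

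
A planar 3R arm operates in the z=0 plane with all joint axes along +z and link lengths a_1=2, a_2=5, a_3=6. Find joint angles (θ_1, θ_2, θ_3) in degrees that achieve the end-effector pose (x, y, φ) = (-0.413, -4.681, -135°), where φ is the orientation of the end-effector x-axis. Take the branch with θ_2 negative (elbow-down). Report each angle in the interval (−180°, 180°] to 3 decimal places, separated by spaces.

106.944 -134.998 -106.946

wrist centre = target − a_3·(cos φ, sin φ) = (3.8296, -0.4384)
cos θ_2 = (14.8583−2²−5²)/(2·2·5) = -0.7071; θ_2 = -134.9982° (elbow-down)
β = atan2(-0.4384,3.8296) = -6.5299°; ψ = atan2(-3.5356,-1.5354) = -113.4738°
θ_1 = β − ψ = 106.9439°
θ_3 = φ − θ_1 − θ_2 = -106.9457° (wrapped to (-180°,180°])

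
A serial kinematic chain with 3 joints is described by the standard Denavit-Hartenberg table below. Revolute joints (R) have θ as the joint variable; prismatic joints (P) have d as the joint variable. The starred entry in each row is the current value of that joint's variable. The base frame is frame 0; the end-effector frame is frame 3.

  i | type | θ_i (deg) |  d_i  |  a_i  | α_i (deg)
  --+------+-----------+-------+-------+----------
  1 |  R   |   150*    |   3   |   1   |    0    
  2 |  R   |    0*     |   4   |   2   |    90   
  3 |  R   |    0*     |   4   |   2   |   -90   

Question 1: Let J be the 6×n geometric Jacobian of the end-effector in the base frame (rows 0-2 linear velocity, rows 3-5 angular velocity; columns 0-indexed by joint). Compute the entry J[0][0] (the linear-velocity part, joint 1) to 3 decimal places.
axis z_0 = ẑ; lever o_n−o_0 = (-2.3301,5.9641,7.0000)
cross product → J_v[:, 0] = (-5.9641,-2.3301,0.0000)
J_ω[:, 0] = z_0
entry J[0][0] = -5.9641

-5.964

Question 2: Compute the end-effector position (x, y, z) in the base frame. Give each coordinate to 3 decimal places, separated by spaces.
after link 1: o_1 = (-0.8660, 0.5000, 3.0000)
after link 2: o_2 = (-2.5981, 1.5000, 7.0000)
after link 3: o_3 = (-2.3301, 5.9641, 7.0000)

-2.330 5.964 7.000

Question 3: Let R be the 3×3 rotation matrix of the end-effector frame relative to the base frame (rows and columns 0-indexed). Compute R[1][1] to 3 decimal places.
End-effector y-axis (col 1 of R) = (-0.5000,-0.8660,0.0000)
R[1][1] = -0.8660

-0.866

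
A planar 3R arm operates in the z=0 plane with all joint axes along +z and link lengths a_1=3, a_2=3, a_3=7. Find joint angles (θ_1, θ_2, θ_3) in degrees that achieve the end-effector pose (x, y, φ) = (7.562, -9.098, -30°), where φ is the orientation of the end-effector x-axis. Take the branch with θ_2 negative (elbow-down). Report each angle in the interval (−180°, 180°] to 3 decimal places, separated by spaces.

wrist centre = target − a_3·(cos φ, sin φ) = (1.4998, -5.5980)
cos θ_2 = (33.5871−3²−3²)/(2·3·3) = 0.8659; θ_2 = -30.0088° (elbow-down)
β = atan2(-5.5980,1.4998) = -75.0015°; ψ = atan2(-1.5004,5.5978) = -15.0044°
θ_1 = β − ψ = -59.9971°
θ_3 = φ − θ_1 − θ_2 = 60.0059° (wrapped to (-180°,180°])

-59.997 -30.009 60.006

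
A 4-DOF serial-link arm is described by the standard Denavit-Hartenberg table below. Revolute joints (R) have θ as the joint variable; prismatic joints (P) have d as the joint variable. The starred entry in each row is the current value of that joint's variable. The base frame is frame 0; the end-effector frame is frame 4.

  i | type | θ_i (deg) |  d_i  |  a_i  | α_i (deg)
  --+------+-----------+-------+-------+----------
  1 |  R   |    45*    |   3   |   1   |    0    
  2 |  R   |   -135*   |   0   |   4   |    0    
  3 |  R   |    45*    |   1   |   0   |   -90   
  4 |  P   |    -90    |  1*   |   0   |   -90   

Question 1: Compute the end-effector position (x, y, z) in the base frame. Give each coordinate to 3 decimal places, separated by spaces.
1.414 -2.586 4.000

after link 1: o_1 = (0.7071, 0.7071, 3.0000)
after link 2: o_2 = (0.7071, -3.2929, 3.0000)
after link 3: o_3 = (0.7071, -3.2929, 4.0000)
after link 4: o_4 = (1.4142, -2.5858, 4.0000)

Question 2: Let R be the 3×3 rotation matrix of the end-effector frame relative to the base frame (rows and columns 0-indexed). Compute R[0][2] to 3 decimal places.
End-effector z-axis (col 2 of R) = (0.7071,-0.7071,-0.0000)
R[0][2] = 0.7071

0.707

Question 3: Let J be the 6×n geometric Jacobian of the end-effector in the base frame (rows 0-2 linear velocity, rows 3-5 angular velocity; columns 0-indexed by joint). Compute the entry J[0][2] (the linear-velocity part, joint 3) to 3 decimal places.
axis z_2 = (0.0000,0.0000,1.0000); lever o_n−o_2 = (0.7071,0.7071,1.0000)
cross product → J_v[:, 2] = (-0.7071,0.7071,0.0000)
J_ω[:, 2] = z_2
entry J[0][2] = -0.7071

-0.707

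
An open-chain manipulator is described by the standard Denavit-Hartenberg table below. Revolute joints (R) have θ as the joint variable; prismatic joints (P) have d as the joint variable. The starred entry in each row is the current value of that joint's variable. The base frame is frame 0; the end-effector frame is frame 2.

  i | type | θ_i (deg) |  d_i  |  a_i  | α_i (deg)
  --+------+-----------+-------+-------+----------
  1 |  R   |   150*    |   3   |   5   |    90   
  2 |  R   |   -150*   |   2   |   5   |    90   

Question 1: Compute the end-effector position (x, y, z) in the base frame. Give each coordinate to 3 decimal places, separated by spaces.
0.420 2.067 0.500

after link 1: o_1 = (-4.3301, 2.5000, 3.0000)
after link 2: o_2 = (0.4199, 2.0670, 0.5000)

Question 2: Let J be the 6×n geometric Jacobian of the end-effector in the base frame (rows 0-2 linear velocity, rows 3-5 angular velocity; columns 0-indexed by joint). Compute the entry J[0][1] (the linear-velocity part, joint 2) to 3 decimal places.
-2.165

axis z_1 = (0.5000,0.8660,0.0000); lever o_n−o_1 = (4.7500,-0.4330,-2.5000)
cross product → J_v[:, 1] = (-2.1651,1.2500,-4.3301)
J_ω[:, 1] = z_1
entry J[0][1] = -2.1651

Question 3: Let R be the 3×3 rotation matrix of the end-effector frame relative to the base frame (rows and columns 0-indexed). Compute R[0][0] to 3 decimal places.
0.750

End-effector x-axis (col 0 of R) = (0.7500,-0.4330,-0.5000)
R[0][0] = 0.7500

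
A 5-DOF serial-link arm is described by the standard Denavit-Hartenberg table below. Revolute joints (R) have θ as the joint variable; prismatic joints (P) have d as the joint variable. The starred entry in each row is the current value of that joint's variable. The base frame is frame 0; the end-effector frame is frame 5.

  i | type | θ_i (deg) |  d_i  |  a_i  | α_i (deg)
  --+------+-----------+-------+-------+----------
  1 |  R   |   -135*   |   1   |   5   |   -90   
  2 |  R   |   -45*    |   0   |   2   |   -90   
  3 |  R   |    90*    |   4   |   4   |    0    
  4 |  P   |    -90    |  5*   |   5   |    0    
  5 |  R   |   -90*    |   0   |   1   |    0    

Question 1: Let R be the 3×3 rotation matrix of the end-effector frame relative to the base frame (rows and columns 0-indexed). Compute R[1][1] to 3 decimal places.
End-effector y-axis (col 1 of R) = (-0.5000,-0.5000,0.7071)
R[1][1] = -0.5000

-0.500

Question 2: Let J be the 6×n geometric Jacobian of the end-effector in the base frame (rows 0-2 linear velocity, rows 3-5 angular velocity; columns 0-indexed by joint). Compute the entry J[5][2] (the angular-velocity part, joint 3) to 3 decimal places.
axis z_2 = (-0.5000,-0.5000,-0.7071); lever o_n−o_2 = (-9.1213,-4.8787,-2.8284)
cross product → J_v[:, 2] = (-2.0355,5.0355,-2.1213)
J_ω[:, 2] = z_2
entry J[5][2] = -0.7071

-0.707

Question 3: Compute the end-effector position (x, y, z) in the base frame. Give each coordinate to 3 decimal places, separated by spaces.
after link 1: o_1 = (-3.5355, -3.5355, 1.0000)
after link 2: o_2 = (-4.5355, -4.5355, 2.4142)
after link 3: o_3 = (-9.3640, -3.7071, -0.4142)
after link 4: o_4 = (-14.3640, -8.7071, -0.4142)
after link 5: o_5 = (-13.6569, -9.4142, -0.4142)

-13.657 -9.414 -0.414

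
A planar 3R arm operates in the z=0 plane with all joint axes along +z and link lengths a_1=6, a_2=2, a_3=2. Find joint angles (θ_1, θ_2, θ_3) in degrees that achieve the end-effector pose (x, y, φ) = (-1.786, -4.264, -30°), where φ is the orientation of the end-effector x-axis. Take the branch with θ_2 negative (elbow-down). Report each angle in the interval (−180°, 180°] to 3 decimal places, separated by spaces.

-120.005 -134.997 -134.998

wrist centre = target − a_3·(cos φ, sin φ) = (-3.5181, -3.2640)
cos θ_2 = (23.0304−6²−2²)/(2·6·2) = -0.7071; θ_2 = -134.9968° (elbow-down)
β = atan2(-3.2640,-3.5181) = -137.1453°; ψ = atan2(-1.4143,4.5859) = -17.1399°
θ_1 = β − ψ = -120.0054°
θ_3 = φ − θ_1 − θ_2 = -134.9978° (wrapped to (-180°,180°])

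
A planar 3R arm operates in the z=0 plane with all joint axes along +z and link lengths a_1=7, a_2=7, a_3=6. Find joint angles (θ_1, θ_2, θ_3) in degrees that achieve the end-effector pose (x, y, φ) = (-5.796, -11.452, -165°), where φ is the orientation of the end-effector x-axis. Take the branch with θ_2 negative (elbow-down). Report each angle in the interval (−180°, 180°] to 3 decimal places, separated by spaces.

-45.000 -90.005 -29.995

wrist centre = target − a_3·(cos φ, sin φ) = (-0.0004, -9.8991)
cos θ_2 = (97.9919−7²−7²)/(2·7·7) = -0.0001; θ_2 = -90.0047° (elbow-down)
β = atan2(-9.8991,-0.0004) = -90.0026°; ψ = atan2(-7.0000,6.9994) = -45.0024°
θ_1 = β − ψ = -45.0002°
θ_3 = φ − θ_1 − θ_2 = -29.9951° (wrapped to (-180°,180°])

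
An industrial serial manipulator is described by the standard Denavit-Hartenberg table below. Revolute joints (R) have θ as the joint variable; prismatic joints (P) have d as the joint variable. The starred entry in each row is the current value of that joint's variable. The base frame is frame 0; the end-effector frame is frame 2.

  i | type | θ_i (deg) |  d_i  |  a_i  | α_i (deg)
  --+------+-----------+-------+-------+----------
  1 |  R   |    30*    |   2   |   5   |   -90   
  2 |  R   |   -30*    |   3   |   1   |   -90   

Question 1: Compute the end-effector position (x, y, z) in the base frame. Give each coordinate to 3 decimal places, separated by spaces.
3.580 5.531 2.500

after link 1: o_1 = (4.3301, 2.5000, 2.0000)
after link 2: o_2 = (3.5801, 5.5311, 2.5000)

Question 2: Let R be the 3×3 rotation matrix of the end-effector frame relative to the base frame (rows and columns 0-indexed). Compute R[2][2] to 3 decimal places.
End-effector z-axis (col 2 of R) = (0.4330,0.2500,-0.8660)
R[2][2] = -0.8660

-0.866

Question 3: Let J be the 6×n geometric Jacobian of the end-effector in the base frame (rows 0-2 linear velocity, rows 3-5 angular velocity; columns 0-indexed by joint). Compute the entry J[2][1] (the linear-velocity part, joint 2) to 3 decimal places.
-0.866

axis z_1 = (-0.5000,0.8660,0.0000); lever o_n−o_1 = (-0.7500,3.0311,0.5000)
cross product → J_v[:, 1] = (0.4330,0.2500,-0.8660)
J_ω[:, 1] = z_1
entry J[2][1] = -0.8660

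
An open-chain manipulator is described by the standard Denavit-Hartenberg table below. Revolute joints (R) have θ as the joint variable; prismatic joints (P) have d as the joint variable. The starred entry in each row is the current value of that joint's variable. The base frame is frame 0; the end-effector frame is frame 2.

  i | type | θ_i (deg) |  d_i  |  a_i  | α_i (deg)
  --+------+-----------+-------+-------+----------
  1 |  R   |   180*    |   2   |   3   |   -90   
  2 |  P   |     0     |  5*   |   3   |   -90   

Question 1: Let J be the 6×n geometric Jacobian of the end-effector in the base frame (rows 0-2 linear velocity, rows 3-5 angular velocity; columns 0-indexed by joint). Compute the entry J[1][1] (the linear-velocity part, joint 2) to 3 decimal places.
-1.000

prismatic axis z_1 = (-0.0000,-1.0000,0.0000)
J_v[:, 1] = z_1; J_ω[:, 1] = (0,0,0)
entry J[1][1] = -1.0000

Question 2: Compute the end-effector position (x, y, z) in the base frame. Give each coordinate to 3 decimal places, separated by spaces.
-6.000 -5.000 2.000

after link 1: o_1 = (-3.0000, 0.0000, 2.0000)
after link 2: o_2 = (-6.0000, -5.0000, 2.0000)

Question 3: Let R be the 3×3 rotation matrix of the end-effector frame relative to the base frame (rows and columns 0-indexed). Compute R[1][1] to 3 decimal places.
1.000

End-effector y-axis (col 1 of R) = (0.0000,1.0000,-0.0000)
R[1][1] = 1.0000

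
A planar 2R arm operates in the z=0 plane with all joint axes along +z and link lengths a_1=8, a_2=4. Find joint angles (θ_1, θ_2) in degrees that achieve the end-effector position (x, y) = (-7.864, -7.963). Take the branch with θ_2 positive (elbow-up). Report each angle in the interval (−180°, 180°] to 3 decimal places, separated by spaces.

cos θ_2 = (125.2519−8²−4²)/(2·8·4) = 0.7071; θ_2 = 45.0038° (elbow-up)
β = atan2(-7.9630,-7.8640) = -134.6416°; ψ = atan2(2.8286,10.8282) = 14.6400°
θ_1 = β − ψ = -149.2816°

-149.282 45.004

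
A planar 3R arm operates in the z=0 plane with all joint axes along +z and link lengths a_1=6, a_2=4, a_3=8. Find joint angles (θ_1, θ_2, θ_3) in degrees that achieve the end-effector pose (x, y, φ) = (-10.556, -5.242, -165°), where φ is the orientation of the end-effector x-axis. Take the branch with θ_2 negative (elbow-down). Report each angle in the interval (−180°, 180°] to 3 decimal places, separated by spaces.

wrist centre = target − a_3·(cos φ, sin φ) = (-2.8286, -3.1714)
cos θ_2 = (18.0590−6²−4²)/(2·6·4) = -0.7071; θ_2 = -134.9998° (elbow-down)
β = atan2(-3.1714,-2.8286) = -131.7296°; ψ = atan2(-2.8284,3.1716) = -41.7268°
θ_1 = β − ψ = -90.0028°
θ_3 = φ − θ_1 − θ_2 = 60.0025° (wrapped to (-180°,180°])

-90.003 -135.000 60.003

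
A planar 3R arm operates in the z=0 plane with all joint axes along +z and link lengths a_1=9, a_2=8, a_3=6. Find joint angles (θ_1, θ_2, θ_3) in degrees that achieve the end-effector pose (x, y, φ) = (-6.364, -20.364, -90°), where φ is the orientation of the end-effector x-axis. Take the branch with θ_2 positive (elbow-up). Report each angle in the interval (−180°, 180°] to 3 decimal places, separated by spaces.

wrist centre = target − a_3·(cos φ, sin φ) = (-6.3640, -14.3640)
cos θ_2 = (246.8250−9²−8²)/(2·9·8) = 0.7071; θ_2 = 44.9991° (elbow-up)
β = atan2(-14.3640,-6.3640) = -113.8958°; ψ = atan2(5.6568,14.6569) = 21.1038°
θ_1 = β − ψ = -134.9996°
θ_3 = φ − θ_1 − θ_2 = 0.0006° (wrapped to (-180°,180°])

-135.000 44.999 0.001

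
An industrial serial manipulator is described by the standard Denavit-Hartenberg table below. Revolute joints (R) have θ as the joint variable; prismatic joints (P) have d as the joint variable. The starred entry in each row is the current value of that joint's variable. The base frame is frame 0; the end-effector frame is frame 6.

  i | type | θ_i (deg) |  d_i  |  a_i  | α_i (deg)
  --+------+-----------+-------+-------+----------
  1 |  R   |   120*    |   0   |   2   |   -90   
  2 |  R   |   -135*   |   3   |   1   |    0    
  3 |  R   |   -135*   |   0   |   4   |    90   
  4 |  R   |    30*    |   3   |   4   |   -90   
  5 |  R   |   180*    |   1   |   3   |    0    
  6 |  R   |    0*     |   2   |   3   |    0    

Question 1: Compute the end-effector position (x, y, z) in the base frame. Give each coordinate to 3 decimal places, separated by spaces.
-6.128 1.419 -0.061

after link 1: o_1 = (-1.0000, 1.7321, 0.0000)
after link 2: o_2 = (-3.2445, -0.3803, 0.7071)
after link 3: o_3 = (-3.2445, -0.3803, -3.2929)
after link 4: o_4 = (-6.4766, 1.2178, -6.7570)
after link 5: o_5 = (-5.9275, 1.5347, -3.6589)
after link 6: o_6 = (-6.1285, 1.4187, -0.0608)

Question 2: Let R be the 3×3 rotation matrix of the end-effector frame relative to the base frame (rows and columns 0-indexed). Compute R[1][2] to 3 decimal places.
-0.433

End-effector z-axis (col 2 of R) = (-0.7500,-0.4330,0.5000)
R[1][2] = -0.4330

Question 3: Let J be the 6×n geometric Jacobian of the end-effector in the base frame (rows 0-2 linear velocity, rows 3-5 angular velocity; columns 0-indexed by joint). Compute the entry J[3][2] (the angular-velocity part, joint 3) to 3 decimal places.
-0.866

axis z_2 = (-0.8660,-0.5000,0.0000); lever o_n−o_2 = (-2.8840,1.7990,-0.7679)
cross product → J_v[:, 2] = (0.3840,-0.6651,-3.0000)
J_ω[:, 2] = z_2
entry J[3][2] = -0.8660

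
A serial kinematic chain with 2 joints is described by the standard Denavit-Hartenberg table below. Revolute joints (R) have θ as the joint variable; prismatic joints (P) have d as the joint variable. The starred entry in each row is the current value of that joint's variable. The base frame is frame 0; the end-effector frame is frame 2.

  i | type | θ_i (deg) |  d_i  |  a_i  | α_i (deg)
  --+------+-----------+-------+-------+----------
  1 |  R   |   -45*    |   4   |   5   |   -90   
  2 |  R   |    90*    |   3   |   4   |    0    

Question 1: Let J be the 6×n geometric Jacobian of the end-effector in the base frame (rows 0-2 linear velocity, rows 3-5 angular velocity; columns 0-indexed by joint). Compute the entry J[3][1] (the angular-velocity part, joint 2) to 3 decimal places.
axis z_1 = (0.7071,0.7071,0.0000); lever o_n−o_1 = (2.1213,2.1213,-4.0000)
cross product → J_v[:, 1] = (-2.8284,2.8284,-0.0000)
J_ω[:, 1] = z_1
entry J[3][1] = 0.7071

0.707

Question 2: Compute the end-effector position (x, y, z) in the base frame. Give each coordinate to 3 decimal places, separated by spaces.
5.657 -1.414 0.000

after link 1: o_1 = (3.5355, -3.5355, 4.0000)
after link 2: o_2 = (5.6569, -1.4142, 0.0000)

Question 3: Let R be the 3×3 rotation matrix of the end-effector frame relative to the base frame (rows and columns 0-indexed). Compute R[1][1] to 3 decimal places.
End-effector y-axis (col 1 of R) = (-0.7071,0.7071,-0.0000)
R[1][1] = 0.7071

0.707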